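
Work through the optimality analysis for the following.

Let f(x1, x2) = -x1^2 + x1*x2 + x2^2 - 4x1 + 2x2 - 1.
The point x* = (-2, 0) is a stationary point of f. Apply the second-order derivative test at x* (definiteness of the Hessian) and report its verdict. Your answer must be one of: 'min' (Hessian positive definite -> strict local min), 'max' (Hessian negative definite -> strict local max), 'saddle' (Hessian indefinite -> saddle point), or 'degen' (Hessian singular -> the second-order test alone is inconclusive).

Compute the Hessian H = grad^2 f:
  H = [[-2, 1], [1, 2]]
Verify stationarity: grad f(x*) = H x* + g = (0, 0).
Eigenvalues of H: -2.2361, 2.2361.
Eigenvalues have mixed signs, so H is indefinite -> x* is a saddle point.

saddle


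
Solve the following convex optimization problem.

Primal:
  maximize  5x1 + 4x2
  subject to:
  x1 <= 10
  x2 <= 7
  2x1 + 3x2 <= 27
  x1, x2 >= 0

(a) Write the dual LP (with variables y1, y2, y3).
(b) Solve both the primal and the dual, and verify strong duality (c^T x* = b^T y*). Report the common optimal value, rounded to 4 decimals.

The standard primal-dual pair for 'max c^T x s.t. A x <= b, x >= 0' is:
  Dual:  min b^T y  s.t.  A^T y >= c,  y >= 0.

So the dual LP is:
  minimize  10y1 + 7y2 + 27y3
  subject to:
    y1 + 2y3 >= 5
    y2 + 3y3 >= 4
    y1, y2, y3 >= 0

Solving the primal: x* = (10, 2.3333).
  primal value c^T x* = 59.3333.
Solving the dual: y* = (2.3333, 0, 1.3333).
  dual value b^T y* = 59.3333.
Strong duality: c^T x* = b^T y*. Confirmed.

59.3333


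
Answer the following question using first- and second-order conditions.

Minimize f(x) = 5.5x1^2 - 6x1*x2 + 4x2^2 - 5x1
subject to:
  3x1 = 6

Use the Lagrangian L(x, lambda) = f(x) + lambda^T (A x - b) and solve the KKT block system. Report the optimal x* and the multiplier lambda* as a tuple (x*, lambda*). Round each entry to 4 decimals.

Form the Lagrangian:
  L(x, lambda) = (1/2) x^T Q x + c^T x + lambda^T (A x - b)
Stationarity (grad_x L = 0): Q x + c + A^T lambda = 0.
Primal feasibility: A x = b.

This gives the KKT block system:
  [ Q   A^T ] [ x     ]   [-c ]
  [ A    0  ] [ lambda ] = [ b ]

Solving the linear system:
  x*      = (2, 1.5)
  lambda* = (-2.6667)
  f(x*)   = 3

x* = (2, 1.5), lambda* = (-2.6667)


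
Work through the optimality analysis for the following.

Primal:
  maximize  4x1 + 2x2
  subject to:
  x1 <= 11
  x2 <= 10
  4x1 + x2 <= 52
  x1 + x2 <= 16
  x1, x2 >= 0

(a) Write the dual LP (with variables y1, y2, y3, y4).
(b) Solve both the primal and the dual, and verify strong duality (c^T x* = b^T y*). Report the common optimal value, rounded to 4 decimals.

The standard primal-dual pair for 'max c^T x s.t. A x <= b, x >= 0' is:
  Dual:  min b^T y  s.t.  A^T y >= c,  y >= 0.

So the dual LP is:
  minimize  11y1 + 10y2 + 52y3 + 16y4
  subject to:
    y1 + 4y3 + y4 >= 4
    y2 + y3 + y4 >= 2
    y1, y2, y3, y4 >= 0

Solving the primal: x* = (11, 5).
  primal value c^T x* = 54.
Solving the dual: y* = (2, 0, 0, 2).
  dual value b^T y* = 54.
Strong duality: c^T x* = b^T y*. Confirmed.

54


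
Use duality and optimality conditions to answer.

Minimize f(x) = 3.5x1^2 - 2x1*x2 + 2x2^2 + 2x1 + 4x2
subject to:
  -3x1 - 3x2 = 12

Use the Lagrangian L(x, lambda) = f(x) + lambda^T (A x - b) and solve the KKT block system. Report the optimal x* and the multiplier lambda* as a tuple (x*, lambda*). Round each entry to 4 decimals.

Form the Lagrangian:
  L(x, lambda) = (1/2) x^T Q x + c^T x + lambda^T (A x - b)
Stationarity (grad_x L = 0): Q x + c + A^T lambda = 0.
Primal feasibility: A x = b.

This gives the KKT block system:
  [ Q   A^T ] [ x     ]   [-c ]
  [ A    0  ] [ lambda ] = [ b ]

Solving the linear system:
  x*      = (-1.4667, -2.5333)
  lambda* = (-1.0667)
  f(x*)   = -0.1333

x* = (-1.4667, -2.5333), lambda* = (-1.0667)


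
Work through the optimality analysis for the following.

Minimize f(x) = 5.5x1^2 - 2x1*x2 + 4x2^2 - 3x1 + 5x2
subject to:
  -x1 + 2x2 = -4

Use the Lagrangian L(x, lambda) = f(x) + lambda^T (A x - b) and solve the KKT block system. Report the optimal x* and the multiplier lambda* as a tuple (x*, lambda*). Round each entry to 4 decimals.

Form the Lagrangian:
  L(x, lambda) = (1/2) x^T Q x + c^T x + lambda^T (A x - b)
Stationarity (grad_x L = 0): Q x + c + A^T lambda = 0.
Primal feasibility: A x = b.

This gives the KKT block system:
  [ Q   A^T ] [ x     ]   [-c ]
  [ A    0  ] [ lambda ] = [ b ]

Solving the linear system:
  x*      = (0.4091, -1.7955)
  lambda* = (5.0909)
  f(x*)   = 5.0795

x* = (0.4091, -1.7955), lambda* = (5.0909)


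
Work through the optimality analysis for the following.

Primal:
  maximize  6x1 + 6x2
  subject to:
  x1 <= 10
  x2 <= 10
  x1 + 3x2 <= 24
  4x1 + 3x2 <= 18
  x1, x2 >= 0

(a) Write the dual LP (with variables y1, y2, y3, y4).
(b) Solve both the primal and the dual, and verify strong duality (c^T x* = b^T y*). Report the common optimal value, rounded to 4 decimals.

The standard primal-dual pair for 'max c^T x s.t. A x <= b, x >= 0' is:
  Dual:  min b^T y  s.t.  A^T y >= c,  y >= 0.

So the dual LP is:
  minimize  10y1 + 10y2 + 24y3 + 18y4
  subject to:
    y1 + y3 + 4y4 >= 6
    y2 + 3y3 + 3y4 >= 6
    y1, y2, y3, y4 >= 0

Solving the primal: x* = (0, 6).
  primal value c^T x* = 36.
Solving the dual: y* = (0, 0, 0, 2).
  dual value b^T y* = 36.
Strong duality: c^T x* = b^T y*. Confirmed.

36


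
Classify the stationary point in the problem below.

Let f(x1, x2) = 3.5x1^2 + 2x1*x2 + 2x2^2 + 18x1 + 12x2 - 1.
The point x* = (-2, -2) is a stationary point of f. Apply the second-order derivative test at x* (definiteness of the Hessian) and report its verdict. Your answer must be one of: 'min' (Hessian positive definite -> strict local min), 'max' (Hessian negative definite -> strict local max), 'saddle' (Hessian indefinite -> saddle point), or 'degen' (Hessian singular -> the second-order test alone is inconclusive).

Compute the Hessian H = grad^2 f:
  H = [[7, 2], [2, 4]]
Verify stationarity: grad f(x*) = H x* + g = (0, 0).
Eigenvalues of H: 3, 8.
Both eigenvalues > 0, so H is positive definite -> x* is a strict local min.

min


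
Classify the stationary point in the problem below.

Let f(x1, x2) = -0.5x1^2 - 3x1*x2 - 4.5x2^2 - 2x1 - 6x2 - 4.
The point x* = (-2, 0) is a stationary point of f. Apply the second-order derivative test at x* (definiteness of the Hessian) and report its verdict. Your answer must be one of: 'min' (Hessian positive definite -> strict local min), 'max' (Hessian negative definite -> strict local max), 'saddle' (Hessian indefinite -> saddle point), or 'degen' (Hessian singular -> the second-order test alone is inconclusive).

Compute the Hessian H = grad^2 f:
  H = [[-1, -3], [-3, -9]]
Verify stationarity: grad f(x*) = H x* + g = (0, 0).
Eigenvalues of H: -10, 0.
H has a zero eigenvalue (singular; negative semidefinite but not definite), so H is neither positive definite, negative definite, nor indefinite. The second-order test alone is inconclusive -> degen.
(Indeed, f is constant along the null direction of H through x*, so x* is not a strict local extremum.)

degen


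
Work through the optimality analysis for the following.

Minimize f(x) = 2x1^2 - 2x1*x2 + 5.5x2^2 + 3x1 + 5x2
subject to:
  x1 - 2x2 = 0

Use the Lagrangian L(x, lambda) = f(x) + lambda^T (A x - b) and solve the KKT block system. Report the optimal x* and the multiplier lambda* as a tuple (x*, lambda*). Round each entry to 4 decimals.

Form the Lagrangian:
  L(x, lambda) = (1/2) x^T Q x + c^T x + lambda^T (A x - b)
Stationarity (grad_x L = 0): Q x + c + A^T lambda = 0.
Primal feasibility: A x = b.

This gives the KKT block system:
  [ Q   A^T ] [ x     ]   [-c ]
  [ A    0  ] [ lambda ] = [ b ]

Solving the linear system:
  x*      = (-1.1579, -0.5789)
  lambda* = (0.4737)
  f(x*)   = -3.1842

x* = (-1.1579, -0.5789), lambda* = (0.4737)


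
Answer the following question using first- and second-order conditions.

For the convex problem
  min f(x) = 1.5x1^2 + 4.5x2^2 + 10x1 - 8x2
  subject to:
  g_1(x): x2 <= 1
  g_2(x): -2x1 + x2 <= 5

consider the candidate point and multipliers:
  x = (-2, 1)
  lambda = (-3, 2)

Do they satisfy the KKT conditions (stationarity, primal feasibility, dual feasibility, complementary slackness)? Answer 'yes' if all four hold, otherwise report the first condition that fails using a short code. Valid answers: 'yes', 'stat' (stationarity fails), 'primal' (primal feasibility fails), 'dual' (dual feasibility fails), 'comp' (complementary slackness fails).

Gradient of f: grad f(x) = Q x + c = (4, 1)
Constraint values g_i(x) = a_i^T x - b_i:
  g_1((-2, 1)) = 0
  g_2((-2, 1)) = 0
Stationarity residual: grad f(x) + sum_i lambda_i a_i = (0, 0)
  -> stationarity OK
Primal feasibility (all g_i <= 0): OK
Dual feasibility (all lambda_i >= 0): FAILS
Complementary slackness (lambda_i * g_i(x) = 0 for all i): OK

Verdict: the first failing condition is dual_feasibility -> dual.

dual


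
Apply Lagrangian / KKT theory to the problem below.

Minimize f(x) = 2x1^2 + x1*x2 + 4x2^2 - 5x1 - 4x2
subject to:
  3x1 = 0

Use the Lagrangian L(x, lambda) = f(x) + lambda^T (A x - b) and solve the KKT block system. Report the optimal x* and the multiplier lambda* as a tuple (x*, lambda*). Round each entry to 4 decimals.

Form the Lagrangian:
  L(x, lambda) = (1/2) x^T Q x + c^T x + lambda^T (A x - b)
Stationarity (grad_x L = 0): Q x + c + A^T lambda = 0.
Primal feasibility: A x = b.

This gives the KKT block system:
  [ Q   A^T ] [ x     ]   [-c ]
  [ A    0  ] [ lambda ] = [ b ]

Solving the linear system:
  x*      = (0, 0.5)
  lambda* = (1.5)
  f(x*)   = -1

x* = (0, 0.5), lambda* = (1.5)


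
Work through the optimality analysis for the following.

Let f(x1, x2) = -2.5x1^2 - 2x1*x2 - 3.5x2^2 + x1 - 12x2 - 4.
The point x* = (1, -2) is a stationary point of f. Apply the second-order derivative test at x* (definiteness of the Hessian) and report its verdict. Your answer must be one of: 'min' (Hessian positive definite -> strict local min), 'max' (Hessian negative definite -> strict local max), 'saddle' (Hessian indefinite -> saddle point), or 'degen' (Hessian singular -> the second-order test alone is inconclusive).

Compute the Hessian H = grad^2 f:
  H = [[-5, -2], [-2, -7]]
Verify stationarity: grad f(x*) = H x* + g = (0, 0).
Eigenvalues of H: -8.2361, -3.7639.
Both eigenvalues < 0, so H is negative definite -> x* is a strict local max.

max


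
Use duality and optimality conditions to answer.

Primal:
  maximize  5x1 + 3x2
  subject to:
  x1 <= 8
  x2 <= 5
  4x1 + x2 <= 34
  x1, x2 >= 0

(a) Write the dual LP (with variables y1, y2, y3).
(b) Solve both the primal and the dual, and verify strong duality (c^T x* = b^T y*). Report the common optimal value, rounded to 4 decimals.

The standard primal-dual pair for 'max c^T x s.t. A x <= b, x >= 0' is:
  Dual:  min b^T y  s.t.  A^T y >= c,  y >= 0.

So the dual LP is:
  minimize  8y1 + 5y2 + 34y3
  subject to:
    y1 + 4y3 >= 5
    y2 + y3 >= 3
    y1, y2, y3 >= 0

Solving the primal: x* = (7.25, 5).
  primal value c^T x* = 51.25.
Solving the dual: y* = (0, 1.75, 1.25).
  dual value b^T y* = 51.25.
Strong duality: c^T x* = b^T y*. Confirmed.

51.25


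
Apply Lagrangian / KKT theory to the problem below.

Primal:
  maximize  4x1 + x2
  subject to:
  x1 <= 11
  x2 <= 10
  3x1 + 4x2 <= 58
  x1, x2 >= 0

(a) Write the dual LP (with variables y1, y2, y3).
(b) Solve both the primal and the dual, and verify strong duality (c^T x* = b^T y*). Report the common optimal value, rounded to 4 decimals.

The standard primal-dual pair for 'max c^T x s.t. A x <= b, x >= 0' is:
  Dual:  min b^T y  s.t.  A^T y >= c,  y >= 0.

So the dual LP is:
  minimize  11y1 + 10y2 + 58y3
  subject to:
    y1 + 3y3 >= 4
    y2 + 4y3 >= 1
    y1, y2, y3 >= 0

Solving the primal: x* = (11, 6.25).
  primal value c^T x* = 50.25.
Solving the dual: y* = (3.25, 0, 0.25).
  dual value b^T y* = 50.25.
Strong duality: c^T x* = b^T y*. Confirmed.

50.25


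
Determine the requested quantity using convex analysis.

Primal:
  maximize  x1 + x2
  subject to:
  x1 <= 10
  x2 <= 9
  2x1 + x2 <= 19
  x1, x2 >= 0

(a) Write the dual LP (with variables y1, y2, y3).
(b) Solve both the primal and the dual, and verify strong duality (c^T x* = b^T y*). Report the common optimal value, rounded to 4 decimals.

The standard primal-dual pair for 'max c^T x s.t. A x <= b, x >= 0' is:
  Dual:  min b^T y  s.t.  A^T y >= c,  y >= 0.

So the dual LP is:
  minimize  10y1 + 9y2 + 19y3
  subject to:
    y1 + 2y3 >= 1
    y2 + y3 >= 1
    y1, y2, y3 >= 0

Solving the primal: x* = (5, 9).
  primal value c^T x* = 14.
Solving the dual: y* = (0, 0.5, 0.5).
  dual value b^T y* = 14.
Strong duality: c^T x* = b^T y*. Confirmed.

14


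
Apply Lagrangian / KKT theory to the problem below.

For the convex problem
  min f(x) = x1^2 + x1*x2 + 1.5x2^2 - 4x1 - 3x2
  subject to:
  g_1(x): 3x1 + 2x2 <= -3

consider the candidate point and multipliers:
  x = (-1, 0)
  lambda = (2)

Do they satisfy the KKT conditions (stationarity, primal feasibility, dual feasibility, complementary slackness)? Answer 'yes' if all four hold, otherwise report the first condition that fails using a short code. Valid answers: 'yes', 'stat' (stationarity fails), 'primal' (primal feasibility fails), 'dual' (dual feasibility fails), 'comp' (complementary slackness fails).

Gradient of f: grad f(x) = Q x + c = (-6, -4)
Constraint values g_i(x) = a_i^T x - b_i:
  g_1((-1, 0)) = 0
Stationarity residual: grad f(x) + sum_i lambda_i a_i = (0, 0)
  -> stationarity OK
Primal feasibility (all g_i <= 0): OK
Dual feasibility (all lambda_i >= 0): OK
Complementary slackness (lambda_i * g_i(x) = 0 for all i): OK

Verdict: yes, KKT holds.

yes


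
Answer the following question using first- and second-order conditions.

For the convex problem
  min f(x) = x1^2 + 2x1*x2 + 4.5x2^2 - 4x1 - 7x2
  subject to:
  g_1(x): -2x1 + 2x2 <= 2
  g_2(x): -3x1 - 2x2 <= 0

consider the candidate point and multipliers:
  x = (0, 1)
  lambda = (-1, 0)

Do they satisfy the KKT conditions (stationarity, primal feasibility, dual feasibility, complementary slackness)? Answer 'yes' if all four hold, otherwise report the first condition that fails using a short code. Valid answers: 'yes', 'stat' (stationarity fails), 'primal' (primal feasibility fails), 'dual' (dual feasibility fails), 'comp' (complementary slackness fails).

Gradient of f: grad f(x) = Q x + c = (-2, 2)
Constraint values g_i(x) = a_i^T x - b_i:
  g_1((0, 1)) = 0
  g_2((0, 1)) = -2
Stationarity residual: grad f(x) + sum_i lambda_i a_i = (0, 0)
  -> stationarity OK
Primal feasibility (all g_i <= 0): OK
Dual feasibility (all lambda_i >= 0): FAILS
Complementary slackness (lambda_i * g_i(x) = 0 for all i): OK

Verdict: the first failing condition is dual_feasibility -> dual.

dual


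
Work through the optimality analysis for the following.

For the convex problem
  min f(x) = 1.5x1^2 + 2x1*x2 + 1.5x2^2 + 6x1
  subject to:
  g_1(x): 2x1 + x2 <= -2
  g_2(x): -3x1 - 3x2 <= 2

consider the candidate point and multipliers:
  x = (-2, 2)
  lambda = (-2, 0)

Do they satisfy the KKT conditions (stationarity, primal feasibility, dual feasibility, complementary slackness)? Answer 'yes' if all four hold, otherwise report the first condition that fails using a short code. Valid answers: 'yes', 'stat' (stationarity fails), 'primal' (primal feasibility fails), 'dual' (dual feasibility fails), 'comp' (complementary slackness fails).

Gradient of f: grad f(x) = Q x + c = (4, 2)
Constraint values g_i(x) = a_i^T x - b_i:
  g_1((-2, 2)) = 0
  g_2((-2, 2)) = -2
Stationarity residual: grad f(x) + sum_i lambda_i a_i = (0, 0)
  -> stationarity OK
Primal feasibility (all g_i <= 0): OK
Dual feasibility (all lambda_i >= 0): FAILS
Complementary slackness (lambda_i * g_i(x) = 0 for all i): OK

Verdict: the first failing condition is dual_feasibility -> dual.

dual


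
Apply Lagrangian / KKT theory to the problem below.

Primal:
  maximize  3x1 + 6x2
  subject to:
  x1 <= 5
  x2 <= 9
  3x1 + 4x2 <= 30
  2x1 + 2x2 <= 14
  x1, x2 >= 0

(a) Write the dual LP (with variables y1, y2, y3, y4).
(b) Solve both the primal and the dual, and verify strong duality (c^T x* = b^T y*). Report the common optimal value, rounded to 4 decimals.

The standard primal-dual pair for 'max c^T x s.t. A x <= b, x >= 0' is:
  Dual:  min b^T y  s.t.  A^T y >= c,  y >= 0.

So the dual LP is:
  minimize  5y1 + 9y2 + 30y3 + 14y4
  subject to:
    y1 + 3y3 + 2y4 >= 3
    y2 + 4y3 + 2y4 >= 6
    y1, y2, y3, y4 >= 0

Solving the primal: x* = (0, 7).
  primal value c^T x* = 42.
Solving the dual: y* = (0, 0, 0, 3).
  dual value b^T y* = 42.
Strong duality: c^T x* = b^T y*. Confirmed.

42


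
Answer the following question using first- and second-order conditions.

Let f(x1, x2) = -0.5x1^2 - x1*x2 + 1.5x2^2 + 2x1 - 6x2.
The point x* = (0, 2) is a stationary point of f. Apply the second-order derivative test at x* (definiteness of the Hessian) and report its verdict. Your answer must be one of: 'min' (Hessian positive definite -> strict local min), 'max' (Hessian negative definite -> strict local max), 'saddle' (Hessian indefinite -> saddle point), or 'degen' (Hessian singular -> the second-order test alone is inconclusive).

Compute the Hessian H = grad^2 f:
  H = [[-1, -1], [-1, 3]]
Verify stationarity: grad f(x*) = H x* + g = (0, 0).
Eigenvalues of H: -1.2361, 3.2361.
Eigenvalues have mixed signs, so H is indefinite -> x* is a saddle point.

saddle


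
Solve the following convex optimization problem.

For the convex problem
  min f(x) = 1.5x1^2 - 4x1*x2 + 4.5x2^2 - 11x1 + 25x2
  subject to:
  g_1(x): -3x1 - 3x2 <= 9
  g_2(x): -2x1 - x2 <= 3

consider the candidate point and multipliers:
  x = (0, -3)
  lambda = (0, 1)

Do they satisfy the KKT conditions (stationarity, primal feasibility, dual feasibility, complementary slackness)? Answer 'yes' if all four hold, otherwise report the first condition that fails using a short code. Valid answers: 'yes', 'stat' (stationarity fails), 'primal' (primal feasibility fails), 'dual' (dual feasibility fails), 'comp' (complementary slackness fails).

Gradient of f: grad f(x) = Q x + c = (1, -2)
Constraint values g_i(x) = a_i^T x - b_i:
  g_1((0, -3)) = 0
  g_2((0, -3)) = 0
Stationarity residual: grad f(x) + sum_i lambda_i a_i = (-1, -3)
  -> stationarity FAILS
Primal feasibility (all g_i <= 0): OK
Dual feasibility (all lambda_i >= 0): OK
Complementary slackness (lambda_i * g_i(x) = 0 for all i): OK

Verdict: the first failing condition is stationarity -> stat.

stat


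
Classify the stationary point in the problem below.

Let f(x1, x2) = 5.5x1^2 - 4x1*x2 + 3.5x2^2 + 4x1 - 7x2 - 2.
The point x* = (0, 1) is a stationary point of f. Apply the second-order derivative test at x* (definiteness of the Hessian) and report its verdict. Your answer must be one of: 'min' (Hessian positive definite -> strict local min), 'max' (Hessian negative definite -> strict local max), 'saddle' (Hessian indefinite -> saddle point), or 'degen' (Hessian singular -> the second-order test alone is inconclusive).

Compute the Hessian H = grad^2 f:
  H = [[11, -4], [-4, 7]]
Verify stationarity: grad f(x*) = H x* + g = (0, 0).
Eigenvalues of H: 4.5279, 13.4721.
Both eigenvalues > 0, so H is positive definite -> x* is a strict local min.

min


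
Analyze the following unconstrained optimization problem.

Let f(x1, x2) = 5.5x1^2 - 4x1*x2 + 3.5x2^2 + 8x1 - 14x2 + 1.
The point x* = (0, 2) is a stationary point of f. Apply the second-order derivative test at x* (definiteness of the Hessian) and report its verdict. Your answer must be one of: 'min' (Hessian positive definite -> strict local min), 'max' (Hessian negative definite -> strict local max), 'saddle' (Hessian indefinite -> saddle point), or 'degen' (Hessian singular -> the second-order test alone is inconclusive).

Compute the Hessian H = grad^2 f:
  H = [[11, -4], [-4, 7]]
Verify stationarity: grad f(x*) = H x* + g = (0, 0).
Eigenvalues of H: 4.5279, 13.4721.
Both eigenvalues > 0, so H is positive definite -> x* is a strict local min.

min


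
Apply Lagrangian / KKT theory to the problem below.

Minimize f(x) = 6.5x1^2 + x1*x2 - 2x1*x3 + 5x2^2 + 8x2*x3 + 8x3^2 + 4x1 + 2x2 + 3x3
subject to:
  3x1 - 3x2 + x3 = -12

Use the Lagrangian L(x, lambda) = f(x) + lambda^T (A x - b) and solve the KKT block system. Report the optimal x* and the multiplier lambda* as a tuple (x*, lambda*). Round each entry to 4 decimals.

Form the Lagrangian:
  L(x, lambda) = (1/2) x^T Q x + c^T x + lambda^T (A x - b)
Stationarity (grad_x L = 0): Q x + c + A^T lambda = 0.
Primal feasibility: A x = b.

This gives the KKT block system:
  [ Q   A^T ] [ x     ]   [-c ]
  [ A    0  ] [ lambda ] = [ b ]

Solving the linear system:
  x*      = (-1.3868, 2.0846, -1.5859)
  lambda* = (2.924)
  f(x*)   = 14.476

x* = (-1.3868, 2.0846, -1.5859), lambda* = (2.924)


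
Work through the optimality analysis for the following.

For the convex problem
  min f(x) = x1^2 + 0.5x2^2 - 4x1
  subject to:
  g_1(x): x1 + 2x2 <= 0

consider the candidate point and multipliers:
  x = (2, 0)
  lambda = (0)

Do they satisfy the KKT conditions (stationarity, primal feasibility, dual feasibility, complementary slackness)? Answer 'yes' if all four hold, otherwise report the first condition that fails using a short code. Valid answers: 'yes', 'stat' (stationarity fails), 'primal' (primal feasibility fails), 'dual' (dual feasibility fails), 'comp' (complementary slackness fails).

Gradient of f: grad f(x) = Q x + c = (0, 0)
Constraint values g_i(x) = a_i^T x - b_i:
  g_1((2, 0)) = 2
Stationarity residual: grad f(x) + sum_i lambda_i a_i = (0, 0)
  -> stationarity OK
Primal feasibility (all g_i <= 0): FAILS
Dual feasibility (all lambda_i >= 0): OK
Complementary slackness (lambda_i * g_i(x) = 0 for all i): OK

Verdict: the first failing condition is primal_feasibility -> primal.

primal


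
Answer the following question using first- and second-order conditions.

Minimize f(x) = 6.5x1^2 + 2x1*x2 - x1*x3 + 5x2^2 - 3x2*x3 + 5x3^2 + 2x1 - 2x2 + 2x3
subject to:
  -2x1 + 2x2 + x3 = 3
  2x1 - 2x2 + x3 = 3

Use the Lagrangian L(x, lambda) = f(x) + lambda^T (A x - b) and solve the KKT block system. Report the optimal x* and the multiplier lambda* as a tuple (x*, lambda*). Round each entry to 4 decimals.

Form the Lagrangian:
  L(x, lambda) = (1/2) x^T Q x + c^T x + lambda^T (A x - b)
Stationarity (grad_x L = 0): Q x + c + A^T lambda = 0.
Primal feasibility: A x = b.

This gives the KKT block system:
  [ Q   A^T ] [ x     ]   [-c ]
  [ A    0  ] [ lambda ] = [ b ]

Solving the linear system:
  x*      = (0.4444, 0.4444, 3)
  lambda* = (-13.6944, -16.5278)
  f(x*)   = 48.3333

x* = (0.4444, 0.4444, 3), lambda* = (-13.6944, -16.5278)


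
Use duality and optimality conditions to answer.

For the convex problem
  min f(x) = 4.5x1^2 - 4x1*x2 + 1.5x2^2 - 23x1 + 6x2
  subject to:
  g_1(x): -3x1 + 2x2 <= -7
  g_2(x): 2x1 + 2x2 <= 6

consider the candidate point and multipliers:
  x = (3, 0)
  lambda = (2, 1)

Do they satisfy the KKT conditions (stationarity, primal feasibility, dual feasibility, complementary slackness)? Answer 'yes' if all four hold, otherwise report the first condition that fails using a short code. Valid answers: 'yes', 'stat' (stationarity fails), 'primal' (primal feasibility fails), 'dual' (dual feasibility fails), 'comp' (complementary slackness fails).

Gradient of f: grad f(x) = Q x + c = (4, -6)
Constraint values g_i(x) = a_i^T x - b_i:
  g_1((3, 0)) = -2
  g_2((3, 0)) = 0
Stationarity residual: grad f(x) + sum_i lambda_i a_i = (0, 0)
  -> stationarity OK
Primal feasibility (all g_i <= 0): OK
Dual feasibility (all lambda_i >= 0): OK
Complementary slackness (lambda_i * g_i(x) = 0 for all i): FAILS

Verdict: the first failing condition is complementary_slackness -> comp.

comp


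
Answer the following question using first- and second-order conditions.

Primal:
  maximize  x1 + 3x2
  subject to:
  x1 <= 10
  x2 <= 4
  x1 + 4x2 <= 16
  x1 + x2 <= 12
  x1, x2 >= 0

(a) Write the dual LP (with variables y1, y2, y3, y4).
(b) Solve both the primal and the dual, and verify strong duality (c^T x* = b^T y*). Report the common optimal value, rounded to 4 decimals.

The standard primal-dual pair for 'max c^T x s.t. A x <= b, x >= 0' is:
  Dual:  min b^T y  s.t.  A^T y >= c,  y >= 0.

So the dual LP is:
  minimize  10y1 + 4y2 + 16y3 + 12y4
  subject to:
    y1 + y3 + y4 >= 1
    y2 + 4y3 + y4 >= 3
    y1, y2, y3, y4 >= 0

Solving the primal: x* = (10, 1.5).
  primal value c^T x* = 14.5.
Solving the dual: y* = (0.25, 0, 0.75, 0).
  dual value b^T y* = 14.5.
Strong duality: c^T x* = b^T y*. Confirmed.

14.5


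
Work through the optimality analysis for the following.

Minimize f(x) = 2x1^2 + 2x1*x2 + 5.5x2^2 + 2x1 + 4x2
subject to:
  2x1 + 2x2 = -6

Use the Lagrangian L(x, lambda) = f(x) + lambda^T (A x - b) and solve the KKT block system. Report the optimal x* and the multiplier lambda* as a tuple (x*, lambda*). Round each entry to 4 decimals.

Form the Lagrangian:
  L(x, lambda) = (1/2) x^T Q x + c^T x + lambda^T (A x - b)
Stationarity (grad_x L = 0): Q x + c + A^T lambda = 0.
Primal feasibility: A x = b.

This gives the KKT block system:
  [ Q   A^T ] [ x     ]   [-c ]
  [ A    0  ] [ lambda ] = [ b ]

Solving the linear system:
  x*      = (-2.2727, -0.7273)
  lambda* = (4.2727)
  f(x*)   = 9.0909

x* = (-2.2727, -0.7273), lambda* = (4.2727)


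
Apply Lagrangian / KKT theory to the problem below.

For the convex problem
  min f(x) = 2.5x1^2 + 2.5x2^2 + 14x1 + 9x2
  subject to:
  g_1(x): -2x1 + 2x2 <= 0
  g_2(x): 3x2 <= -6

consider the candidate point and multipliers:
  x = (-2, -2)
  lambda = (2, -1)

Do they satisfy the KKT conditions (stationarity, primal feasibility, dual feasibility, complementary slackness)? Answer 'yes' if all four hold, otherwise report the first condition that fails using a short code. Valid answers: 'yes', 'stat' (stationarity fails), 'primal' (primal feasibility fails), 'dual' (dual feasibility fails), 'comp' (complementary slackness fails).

Gradient of f: grad f(x) = Q x + c = (4, -1)
Constraint values g_i(x) = a_i^T x - b_i:
  g_1((-2, -2)) = 0
  g_2((-2, -2)) = 0
Stationarity residual: grad f(x) + sum_i lambda_i a_i = (0, 0)
  -> stationarity OK
Primal feasibility (all g_i <= 0): OK
Dual feasibility (all lambda_i >= 0): FAILS
Complementary slackness (lambda_i * g_i(x) = 0 for all i): OK

Verdict: the first failing condition is dual_feasibility -> dual.

dual


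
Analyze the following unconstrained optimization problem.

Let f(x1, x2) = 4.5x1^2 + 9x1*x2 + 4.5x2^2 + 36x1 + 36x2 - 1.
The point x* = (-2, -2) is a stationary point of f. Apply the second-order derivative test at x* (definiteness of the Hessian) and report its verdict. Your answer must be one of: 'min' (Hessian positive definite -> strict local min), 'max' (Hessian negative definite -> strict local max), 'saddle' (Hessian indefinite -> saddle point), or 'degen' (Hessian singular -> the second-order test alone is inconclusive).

Compute the Hessian H = grad^2 f:
  H = [[9, 9], [9, 9]]
Verify stationarity: grad f(x*) = H x* + g = (0, 0).
Eigenvalues of H: 0, 18.
H has a zero eigenvalue (singular; positive semidefinite but not definite), so H is neither positive definite, negative definite, nor indefinite. The second-order test alone is inconclusive -> degen.
(Indeed, f is constant along the null direction of H through x*, so x* is not a strict local extremum.)

degen


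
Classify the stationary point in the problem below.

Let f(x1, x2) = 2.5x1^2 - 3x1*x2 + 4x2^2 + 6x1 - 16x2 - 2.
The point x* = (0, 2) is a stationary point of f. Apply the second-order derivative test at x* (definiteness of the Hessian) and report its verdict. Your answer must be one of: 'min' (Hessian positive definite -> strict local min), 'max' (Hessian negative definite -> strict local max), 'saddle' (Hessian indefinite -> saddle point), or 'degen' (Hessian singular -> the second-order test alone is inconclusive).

Compute the Hessian H = grad^2 f:
  H = [[5, -3], [-3, 8]]
Verify stationarity: grad f(x*) = H x* + g = (0, 0).
Eigenvalues of H: 3.1459, 9.8541.
Both eigenvalues > 0, so H is positive definite -> x* is a strict local min.

min


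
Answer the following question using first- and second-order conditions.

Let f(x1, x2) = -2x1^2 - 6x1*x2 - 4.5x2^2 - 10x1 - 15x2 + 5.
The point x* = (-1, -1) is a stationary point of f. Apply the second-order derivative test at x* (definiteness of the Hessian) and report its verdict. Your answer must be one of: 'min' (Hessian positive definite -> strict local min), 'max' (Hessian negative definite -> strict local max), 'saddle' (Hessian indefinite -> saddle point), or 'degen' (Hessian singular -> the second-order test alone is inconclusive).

Compute the Hessian H = grad^2 f:
  H = [[-4, -6], [-6, -9]]
Verify stationarity: grad f(x*) = H x* + g = (0, 0).
Eigenvalues of H: -13, 0.
H has a zero eigenvalue (singular; negative semidefinite but not definite), so H is neither positive definite, negative definite, nor indefinite. The second-order test alone is inconclusive -> degen.
(Indeed, f is constant along the null direction of H through x*, so x* is not a strict local extremum.)

degen


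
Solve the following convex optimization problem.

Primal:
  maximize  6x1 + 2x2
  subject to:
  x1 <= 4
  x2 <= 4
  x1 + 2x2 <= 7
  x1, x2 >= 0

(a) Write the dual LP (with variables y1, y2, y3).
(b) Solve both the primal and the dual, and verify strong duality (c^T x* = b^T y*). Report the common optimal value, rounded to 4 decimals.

The standard primal-dual pair for 'max c^T x s.t. A x <= b, x >= 0' is:
  Dual:  min b^T y  s.t.  A^T y >= c,  y >= 0.

So the dual LP is:
  minimize  4y1 + 4y2 + 7y3
  subject to:
    y1 + y3 >= 6
    y2 + 2y3 >= 2
    y1, y2, y3 >= 0

Solving the primal: x* = (4, 1.5).
  primal value c^T x* = 27.
Solving the dual: y* = (5, 0, 1).
  dual value b^T y* = 27.
Strong duality: c^T x* = b^T y*. Confirmed.

27


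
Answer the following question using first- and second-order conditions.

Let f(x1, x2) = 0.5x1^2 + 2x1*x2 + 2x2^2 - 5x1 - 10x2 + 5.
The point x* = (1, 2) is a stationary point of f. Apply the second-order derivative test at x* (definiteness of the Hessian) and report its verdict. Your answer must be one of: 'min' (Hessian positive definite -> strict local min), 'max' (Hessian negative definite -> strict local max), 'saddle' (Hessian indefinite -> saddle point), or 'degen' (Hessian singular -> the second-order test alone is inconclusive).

Compute the Hessian H = grad^2 f:
  H = [[1, 2], [2, 4]]
Verify stationarity: grad f(x*) = H x* + g = (0, 0).
Eigenvalues of H: 0, 5.
H has a zero eigenvalue (singular; positive semidefinite but not definite), so H is neither positive definite, negative definite, nor indefinite. The second-order test alone is inconclusive -> degen.
(Indeed, f is constant along the null direction of H through x*, so x* is not a strict local extremum.)

degen


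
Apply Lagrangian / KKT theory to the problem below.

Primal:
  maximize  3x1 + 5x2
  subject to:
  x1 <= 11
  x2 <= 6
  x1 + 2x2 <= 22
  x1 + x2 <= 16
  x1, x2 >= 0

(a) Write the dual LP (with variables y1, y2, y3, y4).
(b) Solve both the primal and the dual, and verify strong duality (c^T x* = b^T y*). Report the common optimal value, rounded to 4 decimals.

The standard primal-dual pair for 'max c^T x s.t. A x <= b, x >= 0' is:
  Dual:  min b^T y  s.t.  A^T y >= c,  y >= 0.

So the dual LP is:
  minimize  11y1 + 6y2 + 22y3 + 16y4
  subject to:
    y1 + y3 + y4 >= 3
    y2 + 2y3 + y4 >= 5
    y1, y2, y3, y4 >= 0

Solving the primal: x* = (10, 6).
  primal value c^T x* = 60.
Solving the dual: y* = (0, 2, 0, 3).
  dual value b^T y* = 60.
Strong duality: c^T x* = b^T y*. Confirmed.

60


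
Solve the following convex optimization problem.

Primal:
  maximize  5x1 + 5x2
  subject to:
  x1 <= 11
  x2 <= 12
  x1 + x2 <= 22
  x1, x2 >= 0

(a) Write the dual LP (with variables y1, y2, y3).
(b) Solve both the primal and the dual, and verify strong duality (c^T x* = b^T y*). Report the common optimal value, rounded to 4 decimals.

The standard primal-dual pair for 'max c^T x s.t. A x <= b, x >= 0' is:
  Dual:  min b^T y  s.t.  A^T y >= c,  y >= 0.

So the dual LP is:
  minimize  11y1 + 12y2 + 22y3
  subject to:
    y1 + y3 >= 5
    y2 + y3 >= 5
    y1, y2, y3 >= 0

Solving the primal: x* = (10, 12).
  primal value c^T x* = 110.
Solving the dual: y* = (0, 0, 5).
  dual value b^T y* = 110.
Strong duality: c^T x* = b^T y*. Confirmed.

110


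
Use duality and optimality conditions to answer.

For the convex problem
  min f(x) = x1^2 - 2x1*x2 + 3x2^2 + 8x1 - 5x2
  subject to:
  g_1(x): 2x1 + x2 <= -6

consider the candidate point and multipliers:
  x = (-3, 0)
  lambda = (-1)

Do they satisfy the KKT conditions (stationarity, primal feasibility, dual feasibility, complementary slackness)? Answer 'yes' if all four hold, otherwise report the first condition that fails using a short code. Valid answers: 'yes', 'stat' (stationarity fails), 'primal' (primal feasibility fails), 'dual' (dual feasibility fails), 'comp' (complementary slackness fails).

Gradient of f: grad f(x) = Q x + c = (2, 1)
Constraint values g_i(x) = a_i^T x - b_i:
  g_1((-3, 0)) = 0
Stationarity residual: grad f(x) + sum_i lambda_i a_i = (0, 0)
  -> stationarity OK
Primal feasibility (all g_i <= 0): OK
Dual feasibility (all lambda_i >= 0): FAILS
Complementary slackness (lambda_i * g_i(x) = 0 for all i): OK

Verdict: the first failing condition is dual_feasibility -> dual.

dual


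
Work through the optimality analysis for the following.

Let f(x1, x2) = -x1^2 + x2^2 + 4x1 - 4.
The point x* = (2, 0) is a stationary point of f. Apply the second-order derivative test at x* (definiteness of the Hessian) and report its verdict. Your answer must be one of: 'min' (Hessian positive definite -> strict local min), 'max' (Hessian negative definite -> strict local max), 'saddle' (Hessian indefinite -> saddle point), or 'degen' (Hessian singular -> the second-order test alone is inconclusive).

Compute the Hessian H = grad^2 f:
  H = [[-2, 0], [0, 2]]
Verify stationarity: grad f(x*) = H x* + g = (0, 0).
Eigenvalues of H: -2, 2.
Eigenvalues have mixed signs, so H is indefinite -> x* is a saddle point.

saddle


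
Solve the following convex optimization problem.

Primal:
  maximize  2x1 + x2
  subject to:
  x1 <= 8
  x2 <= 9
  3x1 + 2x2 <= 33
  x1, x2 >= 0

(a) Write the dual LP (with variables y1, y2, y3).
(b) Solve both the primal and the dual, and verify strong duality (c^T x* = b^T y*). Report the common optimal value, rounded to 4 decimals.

The standard primal-dual pair for 'max c^T x s.t. A x <= b, x >= 0' is:
  Dual:  min b^T y  s.t.  A^T y >= c,  y >= 0.

So the dual LP is:
  minimize  8y1 + 9y2 + 33y3
  subject to:
    y1 + 3y3 >= 2
    y2 + 2y3 >= 1
    y1, y2, y3 >= 0

Solving the primal: x* = (8, 4.5).
  primal value c^T x* = 20.5.
Solving the dual: y* = (0.5, 0, 0.5).
  dual value b^T y* = 20.5.
Strong duality: c^T x* = b^T y*. Confirmed.

20.5


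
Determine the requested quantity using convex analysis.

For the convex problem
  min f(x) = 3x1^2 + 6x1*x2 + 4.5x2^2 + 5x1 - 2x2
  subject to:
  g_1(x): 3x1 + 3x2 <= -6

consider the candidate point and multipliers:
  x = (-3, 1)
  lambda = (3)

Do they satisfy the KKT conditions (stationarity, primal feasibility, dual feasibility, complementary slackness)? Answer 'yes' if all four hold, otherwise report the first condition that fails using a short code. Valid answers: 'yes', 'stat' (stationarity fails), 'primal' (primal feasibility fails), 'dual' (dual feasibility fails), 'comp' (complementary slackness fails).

Gradient of f: grad f(x) = Q x + c = (-7, -11)
Constraint values g_i(x) = a_i^T x - b_i:
  g_1((-3, 1)) = 0
Stationarity residual: grad f(x) + sum_i lambda_i a_i = (2, -2)
  -> stationarity FAILS
Primal feasibility (all g_i <= 0): OK
Dual feasibility (all lambda_i >= 0): OK
Complementary slackness (lambda_i * g_i(x) = 0 for all i): OK

Verdict: the first failing condition is stationarity -> stat.

stat


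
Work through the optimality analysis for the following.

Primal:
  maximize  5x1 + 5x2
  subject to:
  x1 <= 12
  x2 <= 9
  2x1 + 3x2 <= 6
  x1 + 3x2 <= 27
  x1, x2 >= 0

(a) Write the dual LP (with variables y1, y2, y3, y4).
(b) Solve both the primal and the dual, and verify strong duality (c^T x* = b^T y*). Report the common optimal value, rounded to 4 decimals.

The standard primal-dual pair for 'max c^T x s.t. A x <= b, x >= 0' is:
  Dual:  min b^T y  s.t.  A^T y >= c,  y >= 0.

So the dual LP is:
  minimize  12y1 + 9y2 + 6y3 + 27y4
  subject to:
    y1 + 2y3 + y4 >= 5
    y2 + 3y3 + 3y4 >= 5
    y1, y2, y3, y4 >= 0

Solving the primal: x* = (3, 0).
  primal value c^T x* = 15.
Solving the dual: y* = (0, 0, 2.5, 0).
  dual value b^T y* = 15.
Strong duality: c^T x* = b^T y*. Confirmed.

15


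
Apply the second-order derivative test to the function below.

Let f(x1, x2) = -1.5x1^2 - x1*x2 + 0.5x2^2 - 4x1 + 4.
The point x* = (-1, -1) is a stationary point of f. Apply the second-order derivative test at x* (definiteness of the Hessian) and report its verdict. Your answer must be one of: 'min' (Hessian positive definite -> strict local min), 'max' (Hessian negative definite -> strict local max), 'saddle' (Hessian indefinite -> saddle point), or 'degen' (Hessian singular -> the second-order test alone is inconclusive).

Compute the Hessian H = grad^2 f:
  H = [[-3, -1], [-1, 1]]
Verify stationarity: grad f(x*) = H x* + g = (0, 0).
Eigenvalues of H: -3.2361, 1.2361.
Eigenvalues have mixed signs, so H is indefinite -> x* is a saddle point.

saddle


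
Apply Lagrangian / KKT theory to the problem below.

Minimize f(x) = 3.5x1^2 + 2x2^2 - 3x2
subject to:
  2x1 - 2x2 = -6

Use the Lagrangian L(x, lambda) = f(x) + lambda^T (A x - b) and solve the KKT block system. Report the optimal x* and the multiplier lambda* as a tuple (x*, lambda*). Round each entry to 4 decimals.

Form the Lagrangian:
  L(x, lambda) = (1/2) x^T Q x + c^T x + lambda^T (A x - b)
Stationarity (grad_x L = 0): Q x + c + A^T lambda = 0.
Primal feasibility: A x = b.

This gives the KKT block system:
  [ Q   A^T ] [ x     ]   [-c ]
  [ A    0  ] [ lambda ] = [ b ]

Solving the linear system:
  x*      = (-0.8182, 2.1818)
  lambda* = (2.8636)
  f(x*)   = 5.3182

x* = (-0.8182, 2.1818), lambda* = (2.8636)


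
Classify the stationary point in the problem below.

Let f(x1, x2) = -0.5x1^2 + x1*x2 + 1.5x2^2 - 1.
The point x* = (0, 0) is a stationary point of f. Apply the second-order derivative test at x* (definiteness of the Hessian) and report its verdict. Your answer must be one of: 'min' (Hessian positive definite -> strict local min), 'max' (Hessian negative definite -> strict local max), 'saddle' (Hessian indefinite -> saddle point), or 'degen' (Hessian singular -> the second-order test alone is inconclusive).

Compute the Hessian H = grad^2 f:
  H = [[-1, 1], [1, 3]]
Verify stationarity: grad f(x*) = H x* + g = (0, 0).
Eigenvalues of H: -1.2361, 3.2361.
Eigenvalues have mixed signs, so H is indefinite -> x* is a saddle point.

saddle


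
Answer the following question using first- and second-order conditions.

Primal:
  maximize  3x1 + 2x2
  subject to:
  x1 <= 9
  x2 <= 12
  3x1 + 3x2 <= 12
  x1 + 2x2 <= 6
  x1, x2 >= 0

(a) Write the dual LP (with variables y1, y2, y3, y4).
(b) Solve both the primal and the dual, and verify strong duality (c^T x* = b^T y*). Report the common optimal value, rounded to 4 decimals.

The standard primal-dual pair for 'max c^T x s.t. A x <= b, x >= 0' is:
  Dual:  min b^T y  s.t.  A^T y >= c,  y >= 0.

So the dual LP is:
  minimize  9y1 + 12y2 + 12y3 + 6y4
  subject to:
    y1 + 3y3 + y4 >= 3
    y2 + 3y3 + 2y4 >= 2
    y1, y2, y3, y4 >= 0

Solving the primal: x* = (4, 0).
  primal value c^T x* = 12.
Solving the dual: y* = (0, 0, 1, 0).
  dual value b^T y* = 12.
Strong duality: c^T x* = b^T y*. Confirmed.

12


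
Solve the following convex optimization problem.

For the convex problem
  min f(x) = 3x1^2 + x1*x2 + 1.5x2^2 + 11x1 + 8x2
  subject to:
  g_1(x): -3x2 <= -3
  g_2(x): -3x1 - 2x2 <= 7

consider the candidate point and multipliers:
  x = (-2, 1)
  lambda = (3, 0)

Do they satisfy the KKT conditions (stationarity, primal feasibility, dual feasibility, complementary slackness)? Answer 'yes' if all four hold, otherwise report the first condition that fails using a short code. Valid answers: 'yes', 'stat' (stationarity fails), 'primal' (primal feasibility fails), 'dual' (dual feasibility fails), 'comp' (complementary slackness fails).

Gradient of f: grad f(x) = Q x + c = (0, 9)
Constraint values g_i(x) = a_i^T x - b_i:
  g_1((-2, 1)) = 0
  g_2((-2, 1)) = -3
Stationarity residual: grad f(x) + sum_i lambda_i a_i = (0, 0)
  -> stationarity OK
Primal feasibility (all g_i <= 0): OK
Dual feasibility (all lambda_i >= 0): OK
Complementary slackness (lambda_i * g_i(x) = 0 for all i): OK

Verdict: yes, KKT holds.

yes
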